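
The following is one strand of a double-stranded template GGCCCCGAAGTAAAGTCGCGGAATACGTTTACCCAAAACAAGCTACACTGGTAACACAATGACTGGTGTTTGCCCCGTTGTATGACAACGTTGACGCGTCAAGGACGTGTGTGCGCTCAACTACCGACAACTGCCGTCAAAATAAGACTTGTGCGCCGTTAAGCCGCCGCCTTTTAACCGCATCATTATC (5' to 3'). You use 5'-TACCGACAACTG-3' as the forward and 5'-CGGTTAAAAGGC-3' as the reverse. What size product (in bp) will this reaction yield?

59 bp

Forward primer TACCGACAACTG is found on the top strand at positions 122–133.
Reverse complement of the reverse primer: GCCTTTTAACCG. This occurs on the top strand at positions 169–180.
The product runs from position 122 to position 180, so its length is 180 − 122 + 1 = 59 bp.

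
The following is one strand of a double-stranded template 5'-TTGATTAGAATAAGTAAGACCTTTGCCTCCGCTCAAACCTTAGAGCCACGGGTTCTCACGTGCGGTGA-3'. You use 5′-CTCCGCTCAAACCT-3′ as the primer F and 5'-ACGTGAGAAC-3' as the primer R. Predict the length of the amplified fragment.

Forward primer CTCCGCTCAAACCT is found on the top strand at positions 27–40.
Reverse complement of the reverse primer: GTTCTCACGT. This occurs on the top strand at positions 52–61.
The product runs from position 27 to position 61, so its length is 61 − 27 + 1 = 35 bp.

35 bp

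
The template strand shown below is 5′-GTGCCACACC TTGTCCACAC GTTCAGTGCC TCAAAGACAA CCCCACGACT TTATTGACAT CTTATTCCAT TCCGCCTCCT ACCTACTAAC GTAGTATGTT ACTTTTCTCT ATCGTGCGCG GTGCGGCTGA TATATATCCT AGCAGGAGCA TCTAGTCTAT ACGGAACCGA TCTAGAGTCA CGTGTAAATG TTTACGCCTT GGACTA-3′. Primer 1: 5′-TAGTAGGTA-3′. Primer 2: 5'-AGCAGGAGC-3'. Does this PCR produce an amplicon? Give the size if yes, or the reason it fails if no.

Primer 1 (TAGTAGGTA) has reverse complement TACCTACTA, which matches the top strand at positions 80–88; primer 1 anneals to the top strand there with its 3' end pointing upstream toward position 80.
Primer 2 (AGCAGGAGC) matches the top strand directly at positions 141–149; it anneals to the bottom strand with its 3' end pointing downstream toward position 149.
The 3' ends diverge (primer 1 extends toward position 1, primer 2 toward position 206), so the primers never converge on a shared product.

No product — the primers' 3' ends point away from each other.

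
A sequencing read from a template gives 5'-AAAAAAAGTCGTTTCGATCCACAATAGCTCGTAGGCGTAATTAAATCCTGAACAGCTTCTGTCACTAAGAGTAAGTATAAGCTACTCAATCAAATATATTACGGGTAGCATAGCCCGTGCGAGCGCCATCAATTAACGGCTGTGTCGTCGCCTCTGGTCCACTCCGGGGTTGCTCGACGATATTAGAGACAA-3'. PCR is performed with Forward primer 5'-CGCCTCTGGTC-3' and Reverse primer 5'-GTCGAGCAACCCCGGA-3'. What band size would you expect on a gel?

30 bp

Scanning the template, CGCCTCTGGTC occurs at positions 149–159; this primer anneals to the bottom strand there with its 3' end pointing downstream.
The reverse primer's reverse complement is TCCGGGGTTGCTCGAC, which matches the template at positions 163–178.
Product length = (reverse-primer end) − (forward-primer start) + 1 = 178 − 149 + 1 = 30 bp.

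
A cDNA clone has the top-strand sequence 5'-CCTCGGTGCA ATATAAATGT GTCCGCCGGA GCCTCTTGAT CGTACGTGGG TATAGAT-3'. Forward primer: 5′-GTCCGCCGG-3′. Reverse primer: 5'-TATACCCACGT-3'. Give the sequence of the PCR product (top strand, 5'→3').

5'-GTCCGCCGGAGCCTCTTGATCGTACGTGGGTATA-3'

Forward primer GTCCGCCGG is found on the top strand at positions 21–29.
The reverse primer's reverse complement is ACGTGGGTATA, which matches the template at positions 44–54.
The product is the template from position 21 through 54 (34 bp).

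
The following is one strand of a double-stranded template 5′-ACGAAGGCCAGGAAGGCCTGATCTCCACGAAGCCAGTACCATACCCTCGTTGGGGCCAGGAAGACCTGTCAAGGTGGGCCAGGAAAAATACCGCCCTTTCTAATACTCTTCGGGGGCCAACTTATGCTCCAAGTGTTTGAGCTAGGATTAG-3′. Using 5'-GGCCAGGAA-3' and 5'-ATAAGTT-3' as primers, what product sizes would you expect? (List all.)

The forward primer GGCCAGGAA matches the top strand at positions 6–14, 54–62, 77–85.
The reverse primer's reverse complement is AACTTAT, matching at positions 119–125.
Each forward site pairs with the reverse site to give a product ending at position 125: sizes 120, 72, 49 bp.

120 bp, 72 bp, 49 bp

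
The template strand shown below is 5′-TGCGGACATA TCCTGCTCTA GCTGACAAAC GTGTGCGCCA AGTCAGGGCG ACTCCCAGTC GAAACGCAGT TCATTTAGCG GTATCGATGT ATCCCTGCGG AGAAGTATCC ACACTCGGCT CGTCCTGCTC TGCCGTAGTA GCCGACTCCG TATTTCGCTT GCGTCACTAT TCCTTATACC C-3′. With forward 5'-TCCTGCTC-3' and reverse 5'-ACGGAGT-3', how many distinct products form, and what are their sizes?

The forward primer TCCTGCTC matches the top strand at positions 11–18, 123–130.
The reverse primer's reverse complement is ACTCCGT, matching at positions 145–151.
Each forward site pairs with the reverse site to give a product ending at position 151: sizes 141, 29 bp.

Two products: 141 bp, 29 bp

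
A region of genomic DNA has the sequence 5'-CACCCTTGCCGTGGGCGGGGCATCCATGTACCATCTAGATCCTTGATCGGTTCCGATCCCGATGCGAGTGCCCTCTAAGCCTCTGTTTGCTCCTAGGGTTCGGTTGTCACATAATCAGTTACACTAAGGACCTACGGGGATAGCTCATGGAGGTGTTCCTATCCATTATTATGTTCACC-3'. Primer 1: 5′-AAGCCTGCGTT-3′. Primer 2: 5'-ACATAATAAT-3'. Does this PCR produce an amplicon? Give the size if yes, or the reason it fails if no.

Primer 1 (AAGCCTGCGTT) does not match the top strand, and its reverse complement AACGCAGGCTT does not match either.
With no annealing site for primer 1, no amplification occurs.

No product — primer 1 has no binding site in the template.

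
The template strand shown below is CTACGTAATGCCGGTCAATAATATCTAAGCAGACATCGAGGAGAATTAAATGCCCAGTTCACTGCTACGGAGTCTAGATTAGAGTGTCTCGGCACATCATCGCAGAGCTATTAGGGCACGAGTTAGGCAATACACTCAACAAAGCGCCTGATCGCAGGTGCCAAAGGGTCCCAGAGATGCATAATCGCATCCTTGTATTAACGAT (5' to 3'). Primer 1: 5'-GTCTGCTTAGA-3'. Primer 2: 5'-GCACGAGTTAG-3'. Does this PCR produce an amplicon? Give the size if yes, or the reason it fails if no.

No product — the primers' 3' ends point away from each other.

Primer 1 (GTCTGCTTAGA) has reverse complement TCTAAGCAGAC, which matches the top strand at positions 24–34; primer 1 anneals to the top strand there with its 3' end pointing upstream toward position 24.
Primer 2 (GCACGAGTTAG) matches the top strand directly at positions 116–126; it anneals to the bottom strand with its 3' end pointing downstream toward position 126.
The 3' ends diverge (primer 1 extends toward position 1, primer 2 toward position 205), so the primers never converge on a shared product.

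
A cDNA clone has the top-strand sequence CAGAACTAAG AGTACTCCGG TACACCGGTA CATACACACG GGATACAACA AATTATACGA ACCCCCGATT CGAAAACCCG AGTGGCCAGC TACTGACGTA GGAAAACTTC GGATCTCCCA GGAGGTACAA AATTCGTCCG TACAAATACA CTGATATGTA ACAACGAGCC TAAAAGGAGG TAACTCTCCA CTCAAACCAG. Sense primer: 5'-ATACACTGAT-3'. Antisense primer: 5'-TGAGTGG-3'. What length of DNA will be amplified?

49 bp

The forward primer matches the template at positions 146–155.
The reverse primer's reverse complement is CCACTCA, which matches the template at positions 188–194.
Amplicon spans positions 146–194: 49 bp.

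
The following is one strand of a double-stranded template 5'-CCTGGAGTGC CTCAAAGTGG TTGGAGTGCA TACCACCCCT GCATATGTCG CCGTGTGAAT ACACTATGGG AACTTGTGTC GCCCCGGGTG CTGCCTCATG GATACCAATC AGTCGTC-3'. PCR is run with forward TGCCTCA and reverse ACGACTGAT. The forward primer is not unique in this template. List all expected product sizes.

The forward primer TGCCTCA matches the top strand at positions 8–14, 92–98.
The reverse primer's reverse complement is ATCAGTCGT, matching at positions 108–116.
Each forward site pairs with the reverse site to give a product ending at position 116: sizes 109, 25 bp.

109 bp, 25 bp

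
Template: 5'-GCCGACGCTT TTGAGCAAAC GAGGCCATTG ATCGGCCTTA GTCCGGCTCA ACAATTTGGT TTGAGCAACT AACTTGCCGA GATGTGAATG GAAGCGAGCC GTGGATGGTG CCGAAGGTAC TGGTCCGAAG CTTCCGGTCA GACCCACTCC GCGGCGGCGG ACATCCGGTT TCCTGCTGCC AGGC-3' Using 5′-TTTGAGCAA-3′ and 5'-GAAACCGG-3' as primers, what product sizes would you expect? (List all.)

163 bp, 113 bp

The forward primer TTTGAGCAA matches the top strand at positions 10–18, 60–68.
The reverse primer's reverse complement is CCGGTTTC, matching at positions 165–172.
Each forward site pairs with the reverse site to give a product ending at position 172: sizes 163, 113 bp.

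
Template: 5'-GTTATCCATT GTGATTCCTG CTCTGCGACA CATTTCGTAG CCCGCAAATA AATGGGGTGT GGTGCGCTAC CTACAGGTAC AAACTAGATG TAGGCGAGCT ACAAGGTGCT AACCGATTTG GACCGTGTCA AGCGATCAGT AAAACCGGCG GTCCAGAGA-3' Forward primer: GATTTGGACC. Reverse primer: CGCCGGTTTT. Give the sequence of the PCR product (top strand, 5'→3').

The forward primer matches the template at positions 115–124.
Reverse complement of the reverse primer: AAAACCGGCG. This occurs on the top strand at positions 141–150.
The product is the template from position 115 through 150 (36 bp).

5'-GATTTGGACCGTGTCAAGCGATCAGTAAAACCGGCG-3'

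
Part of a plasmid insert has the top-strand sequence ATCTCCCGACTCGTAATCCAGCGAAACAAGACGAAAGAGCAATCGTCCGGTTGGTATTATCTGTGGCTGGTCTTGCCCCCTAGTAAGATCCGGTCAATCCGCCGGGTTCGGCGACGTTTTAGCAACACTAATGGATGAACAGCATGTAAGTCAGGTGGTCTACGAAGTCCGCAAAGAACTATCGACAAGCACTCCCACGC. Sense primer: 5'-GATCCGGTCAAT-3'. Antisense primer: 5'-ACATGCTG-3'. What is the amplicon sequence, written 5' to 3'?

Scanning the template, GATCCGGTCAAT occurs at positions 87–98; this primer anneals to the bottom strand there with its 3' end pointing downstream.
Reverse complement of the reverse primer: CAGCATGT. This occurs on the top strand at positions 140–147.
The product is the template from position 87 through 147 (61 bp).

5'-GATCCGGTCAATCCGCCGGGTTCGGCGACGTTTTAGCAACACTAATGGATGAACAGCATGT-3'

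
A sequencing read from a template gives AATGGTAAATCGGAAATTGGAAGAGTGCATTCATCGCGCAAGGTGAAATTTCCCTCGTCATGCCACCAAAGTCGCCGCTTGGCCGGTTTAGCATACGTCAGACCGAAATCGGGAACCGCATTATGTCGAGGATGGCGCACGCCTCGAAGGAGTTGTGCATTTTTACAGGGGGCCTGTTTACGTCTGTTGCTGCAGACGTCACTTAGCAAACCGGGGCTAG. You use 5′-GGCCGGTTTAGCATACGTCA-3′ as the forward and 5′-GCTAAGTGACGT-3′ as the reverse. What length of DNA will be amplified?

127 bp

Forward primer GGCCGGTTTAGCATACGTCA is found on the top strand at positions 81–100.
The reverse primer's reverse complement is ACGTCACTTAGC, which matches the template at positions 196–207.
Amplicon spans positions 81–207: 127 bp.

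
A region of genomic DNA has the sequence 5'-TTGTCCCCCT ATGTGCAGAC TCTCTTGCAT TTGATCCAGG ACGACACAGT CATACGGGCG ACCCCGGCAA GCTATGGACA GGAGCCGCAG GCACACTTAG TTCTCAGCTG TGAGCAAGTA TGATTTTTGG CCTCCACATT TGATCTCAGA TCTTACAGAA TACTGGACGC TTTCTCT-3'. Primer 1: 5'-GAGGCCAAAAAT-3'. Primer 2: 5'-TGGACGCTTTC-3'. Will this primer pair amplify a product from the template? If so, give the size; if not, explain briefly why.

No product — the primers' 3' ends point away from each other.

Primer 1 (GAGGCCAAAAAT) has reverse complement ATTTTTGGCCTC, which matches the top strand at positions 123–134; primer 1 anneals to the top strand there with its 3' end pointing upstream toward position 123.
Primer 2 (TGGACGCTTTC) matches the top strand directly at positions 164–174; it anneals to the bottom strand with its 3' end pointing downstream toward position 174.
The 3' ends diverge (primer 1 extends toward position 1, primer 2 toward position 177), so the primers never converge on a shared product.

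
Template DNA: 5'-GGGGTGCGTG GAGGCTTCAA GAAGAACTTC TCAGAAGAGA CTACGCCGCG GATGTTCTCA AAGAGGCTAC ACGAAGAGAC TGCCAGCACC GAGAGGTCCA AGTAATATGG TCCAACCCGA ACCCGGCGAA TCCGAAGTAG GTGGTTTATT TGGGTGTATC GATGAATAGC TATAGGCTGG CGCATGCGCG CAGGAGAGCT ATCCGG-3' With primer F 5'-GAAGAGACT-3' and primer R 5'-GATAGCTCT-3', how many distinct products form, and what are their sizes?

The forward primer GAAGAGACT matches the top strand at positions 34–42, 73–81.
The reverse primer's reverse complement is AGAGCTATC, matching at positions 195–203.
Each forward site pairs with the reverse site to give a product ending at position 203: sizes 170, 131 bp.

Two products: 170 bp, 131 bp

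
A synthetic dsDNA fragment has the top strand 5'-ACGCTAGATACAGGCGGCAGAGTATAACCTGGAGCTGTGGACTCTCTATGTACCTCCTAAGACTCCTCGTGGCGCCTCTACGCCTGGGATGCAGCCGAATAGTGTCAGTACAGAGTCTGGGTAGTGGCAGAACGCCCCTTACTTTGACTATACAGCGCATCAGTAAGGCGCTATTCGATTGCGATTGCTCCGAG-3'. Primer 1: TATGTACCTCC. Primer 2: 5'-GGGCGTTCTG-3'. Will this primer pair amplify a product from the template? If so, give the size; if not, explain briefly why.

Yes — a 91 bp product.

Primer 1 (TATGTACCTCC) matches the top strand at positions 47–57; it acts as a forward primer.
Primer 2's reverse complement is CAGAACGCCC, matching the top strand at positions 128–137; it acts as a reverse primer.
The 3' ends face each other across positions 47–137, giving a 91 bp product.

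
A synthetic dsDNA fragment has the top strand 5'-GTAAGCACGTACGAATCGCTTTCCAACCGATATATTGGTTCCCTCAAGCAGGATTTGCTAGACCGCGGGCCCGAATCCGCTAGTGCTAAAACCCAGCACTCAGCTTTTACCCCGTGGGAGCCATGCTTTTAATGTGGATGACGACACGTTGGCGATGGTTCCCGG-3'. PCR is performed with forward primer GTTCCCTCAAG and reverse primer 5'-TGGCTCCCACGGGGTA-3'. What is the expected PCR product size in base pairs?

The forward primer matches the template at positions 38–48.
Reverse complement of the reverse primer: TACCCCGTGGGAGCCA. This occurs on the top strand at positions 108–123.
The product runs from position 38 to position 123, so its length is 123 − 38 + 1 = 86 bp.

86 bp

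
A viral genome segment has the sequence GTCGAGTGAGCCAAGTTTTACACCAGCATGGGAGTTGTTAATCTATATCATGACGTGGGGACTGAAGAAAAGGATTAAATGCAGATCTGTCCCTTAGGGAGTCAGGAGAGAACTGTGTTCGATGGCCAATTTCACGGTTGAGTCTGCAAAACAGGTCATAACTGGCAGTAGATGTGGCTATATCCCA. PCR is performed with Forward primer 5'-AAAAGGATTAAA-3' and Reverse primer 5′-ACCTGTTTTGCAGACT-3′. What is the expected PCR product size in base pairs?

The forward primer matches the template at positions 68–79.
The reverse primer's reverse complement is AGTCTGCAAAACAGGT, which matches the template at positions 141–156.
Amplicon spans positions 68–156: 89 bp.

89 bp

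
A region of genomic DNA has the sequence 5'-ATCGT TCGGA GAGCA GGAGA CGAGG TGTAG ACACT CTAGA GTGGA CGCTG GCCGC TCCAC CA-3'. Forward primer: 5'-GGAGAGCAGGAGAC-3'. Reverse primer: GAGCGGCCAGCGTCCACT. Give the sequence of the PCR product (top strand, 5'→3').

The forward primer matches the template at positions 8–21.
Reverse complement of the reverse primer: AGTGGACGCTGGCCGCTC. This occurs on the top strand at positions 40–57.
The product is the template from position 8 through 57 (50 bp).

5'-GGAGAGCAGGAGACGAGGTGTAGACACTCTAGAGTGGACGCTGGCCGCTC-3'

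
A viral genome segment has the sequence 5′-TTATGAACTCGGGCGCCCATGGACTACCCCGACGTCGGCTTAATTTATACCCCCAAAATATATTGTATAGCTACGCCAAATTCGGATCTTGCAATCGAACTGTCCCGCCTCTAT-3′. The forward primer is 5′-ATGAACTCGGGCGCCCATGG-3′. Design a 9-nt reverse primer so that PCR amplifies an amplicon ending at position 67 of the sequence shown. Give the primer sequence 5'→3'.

5'-TACAATATA-3'

The forward primer binds at positions 3–22; the product's 3' end on the top strand is position 67.
The reverse primer anneals to the top strand over positions 59–67, i.e. to TATATTGTA.
Its sequence written 5'→3' is the reverse complement: TACAATATA.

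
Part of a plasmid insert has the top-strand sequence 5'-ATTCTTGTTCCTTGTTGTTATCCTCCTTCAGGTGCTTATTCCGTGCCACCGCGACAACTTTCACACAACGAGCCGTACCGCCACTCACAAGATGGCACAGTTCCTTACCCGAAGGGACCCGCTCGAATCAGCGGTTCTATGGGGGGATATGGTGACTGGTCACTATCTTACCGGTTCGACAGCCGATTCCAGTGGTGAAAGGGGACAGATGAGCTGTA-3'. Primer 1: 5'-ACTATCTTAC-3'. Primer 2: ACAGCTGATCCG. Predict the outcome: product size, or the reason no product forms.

Primer 2 (ACAGCTGATCCG) does not match the top strand, and its reverse complement CGGATCAGCTGT does not match either.
With no annealing site for primer 2, no amplification occurs.

No product — primer 2 has no binding site in the template.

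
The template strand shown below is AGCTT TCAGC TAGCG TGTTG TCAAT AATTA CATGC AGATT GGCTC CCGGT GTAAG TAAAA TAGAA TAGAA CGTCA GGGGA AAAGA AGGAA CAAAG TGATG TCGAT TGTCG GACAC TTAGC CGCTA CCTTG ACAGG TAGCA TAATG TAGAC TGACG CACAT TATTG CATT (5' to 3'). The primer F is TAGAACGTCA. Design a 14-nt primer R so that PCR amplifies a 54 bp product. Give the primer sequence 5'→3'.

The forward primer binds at positions 66–75, so a 54 bp product ends at position 66 + 54 − 1 = 119.
The reverse primer anneals to the top strand over positions 106–119, i.e. to TGTCGGACACTTAG.
Its sequence written 5'→3' is the reverse complement: CTAAGTGTCCGACA.

5'-CTAAGTGTCCGACA-3'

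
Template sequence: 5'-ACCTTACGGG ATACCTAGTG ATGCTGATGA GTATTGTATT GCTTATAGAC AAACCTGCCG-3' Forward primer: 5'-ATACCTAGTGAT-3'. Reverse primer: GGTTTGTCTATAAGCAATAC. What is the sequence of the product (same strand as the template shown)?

Forward primer ATACCTAGTGAT is found on the top strand at positions 11–22.
Reverse complement of the reverse primer: GTATTGCTTATAGACAAACC. This occurs on the top strand at positions 36–55.
The product is the template from position 11 through 55 (45 bp).

5'-ATACCTAGTGATGCTGATGAGTATTGTATTGCTTATAGACAAACC-3'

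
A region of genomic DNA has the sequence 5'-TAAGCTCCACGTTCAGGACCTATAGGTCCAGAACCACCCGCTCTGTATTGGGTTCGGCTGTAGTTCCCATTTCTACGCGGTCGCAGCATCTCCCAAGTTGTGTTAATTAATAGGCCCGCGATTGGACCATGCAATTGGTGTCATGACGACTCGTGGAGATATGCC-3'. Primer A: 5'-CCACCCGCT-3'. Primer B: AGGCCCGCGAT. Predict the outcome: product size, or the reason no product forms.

Primer A (CCACCCGCT) matches the top strand at positions 34–42 (3' end points downstream).
Primer B (AGGCCCGCGAT) also matches the top strand directly, at positions 112–122 — its reverse complement ATCGCGGGCCT is not present.
Both primers anneal to the bottom strand with 3' ends pointing the same way, so neither can prime synthesis back toward the other.

No product — both primers anneal to the same strand and extend in the same direction.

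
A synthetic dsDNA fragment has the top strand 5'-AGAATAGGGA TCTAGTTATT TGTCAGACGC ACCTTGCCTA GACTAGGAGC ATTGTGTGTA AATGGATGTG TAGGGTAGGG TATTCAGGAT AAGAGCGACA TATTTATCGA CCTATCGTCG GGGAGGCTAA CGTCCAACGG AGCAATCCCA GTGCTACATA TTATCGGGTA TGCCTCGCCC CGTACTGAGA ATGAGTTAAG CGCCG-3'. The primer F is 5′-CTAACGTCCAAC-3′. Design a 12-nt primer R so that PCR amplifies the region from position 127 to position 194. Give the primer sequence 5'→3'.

The product's 3' end on the top strand is position 194.
The reverse primer anneals to the top strand over positions 183–194, i.e. to TACTGAGAATGA.
Its sequence written 5'→3' is the reverse complement: TCATTCTCAGTA.

5'-TCATTCTCAGTA-3'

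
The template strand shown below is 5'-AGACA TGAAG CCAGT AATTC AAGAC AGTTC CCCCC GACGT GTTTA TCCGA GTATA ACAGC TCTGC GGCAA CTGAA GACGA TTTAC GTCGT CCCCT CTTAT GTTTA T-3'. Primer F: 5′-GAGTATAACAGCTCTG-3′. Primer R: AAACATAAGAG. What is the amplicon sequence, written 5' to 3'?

Scanning the template, GAGTATAACAGCTCTG occurs at positions 49–64; this primer anneals to the bottom strand there with its 3' end pointing downstream.
The reverse primer's reverse complement is CTCTTATGTTT, which matches the template at positions 94–104.
The product is the template from position 49 through 104 (56 bp).

5'-GAGTATAACAGCTCTGCGGCAACTGAAGACGATTTACGTCGTCCCCTCTTATGTTT-3'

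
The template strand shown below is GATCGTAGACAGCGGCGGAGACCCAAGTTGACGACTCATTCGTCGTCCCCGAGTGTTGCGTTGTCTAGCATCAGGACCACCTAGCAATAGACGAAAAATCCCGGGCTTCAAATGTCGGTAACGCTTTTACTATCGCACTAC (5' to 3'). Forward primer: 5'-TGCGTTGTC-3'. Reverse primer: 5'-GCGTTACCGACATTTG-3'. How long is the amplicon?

68 bp

The forward primer matches the template at positions 57–65.
Reverse complement of the reverse primer: CAAATGTCGGTAACGC. This occurs on the top strand at positions 109–124.
The product runs from position 57 to position 124, so its length is 124 − 57 + 1 = 68 bp.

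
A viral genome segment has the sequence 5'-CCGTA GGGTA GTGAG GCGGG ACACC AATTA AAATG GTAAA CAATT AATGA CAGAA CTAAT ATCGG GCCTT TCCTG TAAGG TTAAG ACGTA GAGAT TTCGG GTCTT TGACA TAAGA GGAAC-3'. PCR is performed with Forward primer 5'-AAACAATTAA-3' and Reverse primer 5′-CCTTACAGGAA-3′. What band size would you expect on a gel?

43 bp

Forward primer AAACAATTAA is found on the top strand at positions 38–47.
The reverse primer's reverse complement is TTCCTGTAAGG, which matches the template at positions 70–80.
Product length = (reverse-primer end) − (forward-primer start) + 1 = 80 − 38 + 1 = 43 bp.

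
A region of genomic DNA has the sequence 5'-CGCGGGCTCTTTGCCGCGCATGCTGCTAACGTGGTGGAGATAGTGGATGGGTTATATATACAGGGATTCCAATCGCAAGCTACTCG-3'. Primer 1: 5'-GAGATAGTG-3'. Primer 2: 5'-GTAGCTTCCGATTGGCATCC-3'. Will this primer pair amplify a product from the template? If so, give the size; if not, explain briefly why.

No product — primer 2 has no binding site in the template.

Primer 2 (GTAGCTTCCGATTGGCATCC) does not match the top strand, and its reverse complement GGATGCCAATCGGAAGCTAC does not match either.
With no annealing site for primer 2, no amplification occurs.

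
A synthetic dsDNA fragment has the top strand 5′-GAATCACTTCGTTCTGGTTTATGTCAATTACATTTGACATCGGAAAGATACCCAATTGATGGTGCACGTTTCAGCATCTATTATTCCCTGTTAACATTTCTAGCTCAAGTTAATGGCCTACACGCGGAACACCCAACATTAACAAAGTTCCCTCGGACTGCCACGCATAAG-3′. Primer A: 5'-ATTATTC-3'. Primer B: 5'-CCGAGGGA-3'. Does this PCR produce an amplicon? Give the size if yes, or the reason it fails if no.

Yes — a 77 bp product.

Primer A (ATTATTC) matches the top strand at positions 80–86; it acts as a forward primer.
Primer B's reverse complement is TCCCTCGG, matching the top strand at positions 149–156; it acts as a reverse primer.
The 3' ends face each other across positions 80–156, giving a 77 bp product.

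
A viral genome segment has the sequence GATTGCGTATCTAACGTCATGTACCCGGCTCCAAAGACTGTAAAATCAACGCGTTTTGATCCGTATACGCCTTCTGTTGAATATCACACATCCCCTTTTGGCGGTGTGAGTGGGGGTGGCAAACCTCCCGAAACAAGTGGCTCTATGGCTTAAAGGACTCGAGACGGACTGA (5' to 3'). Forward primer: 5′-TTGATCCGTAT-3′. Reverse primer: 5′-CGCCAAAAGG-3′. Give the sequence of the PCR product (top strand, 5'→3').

Scanning the template, TTGATCCGTAT occurs at positions 56–66; this primer anneals to the bottom strand there with its 3' end pointing downstream.
Reverse complement of the reverse primer: CCTTTTGGCG. This occurs on the top strand at positions 94–103.
The product is the template from position 56 through 103 (48 bp).

5'-TTGATCCGTATACGCCTTCTGTTGAATATCACACATCCCCTTTTGGCG-3'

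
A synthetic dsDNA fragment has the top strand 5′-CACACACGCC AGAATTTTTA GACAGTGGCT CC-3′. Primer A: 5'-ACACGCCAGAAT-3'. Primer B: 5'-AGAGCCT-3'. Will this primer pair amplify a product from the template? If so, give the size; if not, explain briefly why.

Primer B (AGAGCCT) does not match the top strand, and its reverse complement AGGCTCT does not match either.
With no annealing site for primer B, no amplification occurs.

No product — primer B has no binding site in the template.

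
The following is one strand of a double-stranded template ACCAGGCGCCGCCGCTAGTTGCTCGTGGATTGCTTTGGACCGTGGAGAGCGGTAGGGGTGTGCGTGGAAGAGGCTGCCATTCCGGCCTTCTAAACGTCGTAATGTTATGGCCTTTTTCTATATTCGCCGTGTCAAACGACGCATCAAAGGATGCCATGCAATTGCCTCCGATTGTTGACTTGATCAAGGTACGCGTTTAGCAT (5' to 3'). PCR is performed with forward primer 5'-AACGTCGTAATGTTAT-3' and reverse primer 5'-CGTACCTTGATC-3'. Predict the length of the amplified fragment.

Scanning the template, AACGTCGTAATGTTAT occurs at positions 93–108; this primer anneals to the bottom strand there with its 3' end pointing downstream.
Taking the reverse complement of CGTACCTTGATC gives GATCAAGGTACG, found at positions 182–193 on the template; the primer anneals here to the top strand with its 3' end pointing upstream.
The product runs from position 93 to position 193, so its length is 193 − 93 + 1 = 101 bp.

101 bp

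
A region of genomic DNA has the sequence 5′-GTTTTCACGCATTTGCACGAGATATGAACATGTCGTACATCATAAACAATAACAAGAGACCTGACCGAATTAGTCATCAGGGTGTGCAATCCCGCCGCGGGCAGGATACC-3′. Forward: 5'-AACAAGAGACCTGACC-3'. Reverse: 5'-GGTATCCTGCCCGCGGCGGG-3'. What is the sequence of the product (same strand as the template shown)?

5'-AACAAGAGACCTGACCGAATTAGTCATCAGGGTGTGCAATCCCGCCGCGGGCAGGATACC-3'

Scanning the template, AACAAGAGACCTGACC occurs at positions 51–66; this primer anneals to the bottom strand there with its 3' end pointing downstream.
Reverse complement of the reverse primer: CCCGCCGCGGGCAGGATACC. This occurs on the top strand at positions 91–110.
The product is the template from position 51 through 110 (60 bp).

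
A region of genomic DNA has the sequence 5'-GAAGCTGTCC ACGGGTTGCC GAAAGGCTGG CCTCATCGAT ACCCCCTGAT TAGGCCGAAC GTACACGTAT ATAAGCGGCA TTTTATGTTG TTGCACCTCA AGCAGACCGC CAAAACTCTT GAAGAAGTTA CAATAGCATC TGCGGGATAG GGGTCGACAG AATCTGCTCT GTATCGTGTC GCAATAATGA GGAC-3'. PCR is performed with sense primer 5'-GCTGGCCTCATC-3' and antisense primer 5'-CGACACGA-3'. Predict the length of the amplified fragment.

Scanning the template, GCTGGCCTCATC occurs at positions 26–37; this primer anneals to the bottom strand there with its 3' end pointing downstream.
Reverse complement of the reverse primer: TCGTGTCG. This occurs on the top strand at positions 174–181.
Amplicon spans positions 26–181: 156 bp.

156 bp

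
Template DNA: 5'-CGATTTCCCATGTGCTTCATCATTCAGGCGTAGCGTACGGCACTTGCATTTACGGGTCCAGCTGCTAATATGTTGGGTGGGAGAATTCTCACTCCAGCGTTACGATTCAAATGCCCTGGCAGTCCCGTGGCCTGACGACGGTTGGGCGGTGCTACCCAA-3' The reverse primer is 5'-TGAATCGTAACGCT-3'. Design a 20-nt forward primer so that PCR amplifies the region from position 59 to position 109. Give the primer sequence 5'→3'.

5'-CAGCTGCTAATATGTTGGGT-3'

The reverse primer's reverse complement AGCGTTACGATTCA matches the template at positions 96–109; the product starts at position 59.
The forward primer is identical to the top strand over positions 59–78: CAGCTGCTAATATGTTGGGT.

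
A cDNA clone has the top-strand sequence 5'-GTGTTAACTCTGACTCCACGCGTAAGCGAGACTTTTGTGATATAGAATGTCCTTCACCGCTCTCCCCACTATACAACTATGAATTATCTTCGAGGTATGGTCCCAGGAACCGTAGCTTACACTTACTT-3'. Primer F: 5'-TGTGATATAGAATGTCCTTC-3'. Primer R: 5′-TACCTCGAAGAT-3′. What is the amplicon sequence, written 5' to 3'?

Scanning the template, TGTGATATAGAATGTCCTTC occurs at positions 36–55; this primer anneals to the bottom strand there with its 3' end pointing downstream.
Reverse complement of the reverse primer: ATCTTCGAGGTA. This occurs on the top strand at positions 86–97.
The product is the template from position 36 through 97 (62 bp).

5'-TGTGATATAGAATGTCCTTCACCGCTCTCCCCACTATACAACTATGAATTATCTTCGAGGTA-3'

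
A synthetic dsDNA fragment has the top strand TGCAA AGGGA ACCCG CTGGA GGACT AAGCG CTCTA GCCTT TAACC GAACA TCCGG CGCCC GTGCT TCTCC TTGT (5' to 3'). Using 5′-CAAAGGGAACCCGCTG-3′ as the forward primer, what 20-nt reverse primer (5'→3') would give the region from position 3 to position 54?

The product's 3' end on the top strand is position 54.
The reverse primer anneals to the top strand over positions 35–54, i.e. to AGCCTTTAACCGAACATCCG.
Its sequence written 5'→3' is the reverse complement: CGGATGTTCGGTTAAAGGCT.

5'-CGGATGTTCGGTTAAAGGCT-3'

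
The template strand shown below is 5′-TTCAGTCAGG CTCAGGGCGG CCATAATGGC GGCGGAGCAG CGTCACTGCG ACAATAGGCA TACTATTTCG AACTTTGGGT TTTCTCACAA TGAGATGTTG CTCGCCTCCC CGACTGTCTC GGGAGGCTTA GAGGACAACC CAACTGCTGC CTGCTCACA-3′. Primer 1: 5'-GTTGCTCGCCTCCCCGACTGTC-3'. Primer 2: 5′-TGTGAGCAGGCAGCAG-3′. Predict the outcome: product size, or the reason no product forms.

Yes — a 63 bp product.

Primer 1 (GTTGCTCGCCTCCCCGACTGTC) matches the top strand at positions 97–118; it acts as a forward primer.
Primer 2's reverse complement is CTGCTGCCTGCTCACA, matching the top strand at positions 144–159; it acts as a reverse primer.
The 3' ends face each other across positions 97–159, giving a 63 bp product.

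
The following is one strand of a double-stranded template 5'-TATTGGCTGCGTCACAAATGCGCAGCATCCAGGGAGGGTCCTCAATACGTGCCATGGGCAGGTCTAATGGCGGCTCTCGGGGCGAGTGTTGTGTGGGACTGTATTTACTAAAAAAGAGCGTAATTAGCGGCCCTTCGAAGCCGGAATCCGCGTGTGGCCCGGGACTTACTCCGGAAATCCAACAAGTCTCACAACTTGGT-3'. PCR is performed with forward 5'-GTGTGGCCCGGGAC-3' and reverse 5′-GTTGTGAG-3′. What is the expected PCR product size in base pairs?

44 bp

The forward primer matches the template at positions 152–165.
Reverse complement of the reverse primer: CTCACAAC. This occurs on the top strand at positions 188–195.
Product length = (reverse-primer end) − (forward-primer start) + 1 = 195 − 152 + 1 = 44 bp.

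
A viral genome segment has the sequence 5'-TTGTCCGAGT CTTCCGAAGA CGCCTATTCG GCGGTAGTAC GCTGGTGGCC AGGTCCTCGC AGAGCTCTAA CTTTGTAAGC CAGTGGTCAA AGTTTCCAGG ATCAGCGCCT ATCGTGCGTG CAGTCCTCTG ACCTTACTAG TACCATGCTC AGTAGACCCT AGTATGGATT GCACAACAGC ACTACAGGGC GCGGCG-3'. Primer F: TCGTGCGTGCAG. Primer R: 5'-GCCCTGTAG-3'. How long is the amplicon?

The forward primer matches the template at positions 112–123.
The reverse primer's reverse complement is CTACAGGGC, which matches the template at positions 182–190.
Product length = (reverse-primer end) − (forward-primer start) + 1 = 190 − 112 + 1 = 79 bp.

79 bp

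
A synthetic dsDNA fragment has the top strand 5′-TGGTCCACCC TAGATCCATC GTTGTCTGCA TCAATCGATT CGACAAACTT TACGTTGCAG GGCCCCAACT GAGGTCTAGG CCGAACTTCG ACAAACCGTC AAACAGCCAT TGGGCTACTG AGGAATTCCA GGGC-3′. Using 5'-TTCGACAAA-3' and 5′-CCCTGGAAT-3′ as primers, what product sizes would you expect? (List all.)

The forward primer TTCGACAAA matches the top strand at positions 39–47, 87–95.
The reverse primer's reverse complement is ATTCCAGGG, matching at positions 125–133.
Each forward site pairs with the reverse site to give a product ending at position 133: sizes 95, 47 bp.

95 bp, 47 bp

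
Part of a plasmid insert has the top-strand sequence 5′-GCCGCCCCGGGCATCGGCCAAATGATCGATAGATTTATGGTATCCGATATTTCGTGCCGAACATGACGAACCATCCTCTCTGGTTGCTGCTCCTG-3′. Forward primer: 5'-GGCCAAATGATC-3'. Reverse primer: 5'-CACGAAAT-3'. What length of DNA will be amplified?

The forward primer matches the template at positions 16–27.
Reverse complement of the reverse primer: ATTTCGTG. This occurs on the top strand at positions 49–56.
Amplicon spans positions 16–56: 41 bp.

41 bp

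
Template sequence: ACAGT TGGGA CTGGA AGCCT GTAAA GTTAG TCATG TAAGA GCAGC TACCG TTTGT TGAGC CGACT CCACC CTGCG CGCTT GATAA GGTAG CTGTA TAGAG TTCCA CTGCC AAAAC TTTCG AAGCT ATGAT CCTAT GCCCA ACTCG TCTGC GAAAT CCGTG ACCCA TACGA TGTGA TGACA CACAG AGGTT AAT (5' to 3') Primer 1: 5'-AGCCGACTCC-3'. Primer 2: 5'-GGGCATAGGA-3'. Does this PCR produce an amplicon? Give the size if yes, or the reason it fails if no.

Primer 1 (AGCCGACTCC) matches the top strand at positions 58–67; it acts as a forward primer.
Primer 2's reverse complement is TCCTATGCCC, matching the top strand at positions 130–139; it acts as a reverse primer.
The 3' ends face each other across positions 58–139, giving an 82 bp product.

Yes — an 82 bp product.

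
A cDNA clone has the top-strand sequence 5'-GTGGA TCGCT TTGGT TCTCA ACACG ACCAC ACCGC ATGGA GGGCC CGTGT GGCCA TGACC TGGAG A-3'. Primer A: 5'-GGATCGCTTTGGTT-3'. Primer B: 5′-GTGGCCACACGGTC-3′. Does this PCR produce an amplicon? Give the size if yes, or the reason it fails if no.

Primer B (GTGGCCACACGGTC) does not match the top strand, and its reverse complement GACCGTGTGGCCAC does not match either.
With no annealing site for primer B, no amplification occurs.

No product — primer B has no binding site in the template.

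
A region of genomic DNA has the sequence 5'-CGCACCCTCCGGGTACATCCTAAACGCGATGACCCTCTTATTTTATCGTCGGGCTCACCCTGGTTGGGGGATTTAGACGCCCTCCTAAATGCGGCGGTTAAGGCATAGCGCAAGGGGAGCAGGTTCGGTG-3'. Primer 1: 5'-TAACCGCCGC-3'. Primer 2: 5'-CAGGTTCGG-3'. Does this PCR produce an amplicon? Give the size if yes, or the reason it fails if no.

Primer 1 (TAACCGCCGC) has reverse complement GCGGCGGTTA, which matches the top strand at positions 91–100; primer 1 anneals to the top strand there with its 3' end pointing upstream toward position 91.
Primer 2 (CAGGTTCGG) matches the top strand directly at positions 120–128; it anneals to the bottom strand with its 3' end pointing downstream toward position 128.
The 3' ends diverge (primer 1 extends toward position 1, primer 2 toward position 130), so the primers never converge on a shared product.

No product — the primers' 3' ends point away from each other.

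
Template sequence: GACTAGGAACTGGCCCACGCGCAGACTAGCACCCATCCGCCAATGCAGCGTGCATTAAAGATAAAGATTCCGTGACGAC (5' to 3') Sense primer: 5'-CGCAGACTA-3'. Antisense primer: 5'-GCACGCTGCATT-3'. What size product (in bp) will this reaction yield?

Scanning the template, CGCAGACTA occurs at positions 20–28; this primer anneals to the bottom strand there with its 3' end pointing downstream.
Taking the reverse complement of GCACGCTGCATT gives AATGCAGCGTGC, found at positions 42–53 on the template; the primer anneals here to the top strand with its 3' end pointing upstream.
Product length = (reverse-primer end) − (forward-primer start) + 1 = 53 − 20 + 1 = 34 bp.

34 bp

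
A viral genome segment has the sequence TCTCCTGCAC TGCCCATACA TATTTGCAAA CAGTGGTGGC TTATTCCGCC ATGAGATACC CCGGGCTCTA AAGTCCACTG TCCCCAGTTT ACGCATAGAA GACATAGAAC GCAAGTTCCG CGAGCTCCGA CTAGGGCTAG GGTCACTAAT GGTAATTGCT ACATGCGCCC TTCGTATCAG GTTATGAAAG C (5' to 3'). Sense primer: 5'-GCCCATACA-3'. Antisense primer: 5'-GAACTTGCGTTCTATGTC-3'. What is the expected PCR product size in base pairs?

Scanning the template, GCCCATACA occurs at positions 12–20; this primer anneals to the bottom strand there with its 3' end pointing downstream.
Reverse complement of the reverse primer: GACATAGAACGCAAGTTC. This occurs on the top strand at positions 101–118.
Product length = (reverse-primer end) − (forward-primer start) + 1 = 118 − 12 + 1 = 107 bp.

107 bp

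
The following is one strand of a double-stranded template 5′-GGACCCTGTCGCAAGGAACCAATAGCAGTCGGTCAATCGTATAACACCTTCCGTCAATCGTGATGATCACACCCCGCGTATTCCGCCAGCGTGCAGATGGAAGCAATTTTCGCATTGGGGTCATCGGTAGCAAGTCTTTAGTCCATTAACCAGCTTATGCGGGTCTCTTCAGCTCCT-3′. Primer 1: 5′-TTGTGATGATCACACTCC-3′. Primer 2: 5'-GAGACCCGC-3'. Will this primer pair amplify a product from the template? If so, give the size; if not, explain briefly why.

No product — primer 1 has no binding site in the template.

Primer 1 (TTGTGATGATCACACTCC) does not match the top strand, and its reverse complement GGAGTGTGATCATCACAA does not match either.
With no annealing site for primer 1, no amplification occurs.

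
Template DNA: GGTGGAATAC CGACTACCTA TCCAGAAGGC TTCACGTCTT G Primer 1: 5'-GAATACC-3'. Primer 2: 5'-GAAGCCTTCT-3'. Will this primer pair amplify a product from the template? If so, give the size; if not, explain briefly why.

Yes — a 29 bp product.

Primer 1 (GAATACC) matches the top strand at positions 5–11; it acts as a forward primer.
Primer 2's reverse complement is AGAAGGCTTC, matching the top strand at positions 24–33; it acts as a reverse primer.
The 3' ends face each other across positions 5–33, giving a 29 bp product.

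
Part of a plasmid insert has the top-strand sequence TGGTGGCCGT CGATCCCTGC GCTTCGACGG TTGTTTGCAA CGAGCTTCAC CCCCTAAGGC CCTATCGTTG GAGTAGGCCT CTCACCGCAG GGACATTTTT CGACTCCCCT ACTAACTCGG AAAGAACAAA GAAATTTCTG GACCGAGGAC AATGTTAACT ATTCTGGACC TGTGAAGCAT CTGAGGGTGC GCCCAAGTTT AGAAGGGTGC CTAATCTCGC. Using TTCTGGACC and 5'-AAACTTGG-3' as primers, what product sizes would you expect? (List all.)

65 bp, 39 bp

The forward primer TTCTGGACC matches the top strand at positions 136–144, 162–170.
The reverse primer's reverse complement is CCAAGTTT, matching at positions 193–200.
Each forward site pairs with the reverse site to give a product ending at position 200: sizes 65, 39 bp.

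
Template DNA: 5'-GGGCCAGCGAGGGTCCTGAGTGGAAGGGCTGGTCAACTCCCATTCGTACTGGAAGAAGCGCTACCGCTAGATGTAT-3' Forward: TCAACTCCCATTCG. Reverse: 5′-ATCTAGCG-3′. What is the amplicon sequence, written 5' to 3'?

The forward primer matches the template at positions 33–46.
Reverse complement of the reverse primer: CGCTAGAT. This occurs on the top strand at positions 65–72.
The product is the template from position 33 through 72 (40 bp).

5'-TCAACTCCCATTCGTACTGGAAGAAGCGCTACCGCTAGAT-3'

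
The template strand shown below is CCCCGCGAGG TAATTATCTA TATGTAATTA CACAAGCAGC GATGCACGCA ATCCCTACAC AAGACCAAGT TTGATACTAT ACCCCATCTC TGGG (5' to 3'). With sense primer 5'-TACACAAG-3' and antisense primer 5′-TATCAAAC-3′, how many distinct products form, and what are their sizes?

The forward primer TACACAAG matches the top strand at positions 29–36, 56–63.
The reverse primer's reverse complement is GTTTGATA, matching at positions 69–76.
Each forward site pairs with the reverse site to give a product ending at position 76: sizes 48, 21 bp.

Two products: 48 bp, 21 bp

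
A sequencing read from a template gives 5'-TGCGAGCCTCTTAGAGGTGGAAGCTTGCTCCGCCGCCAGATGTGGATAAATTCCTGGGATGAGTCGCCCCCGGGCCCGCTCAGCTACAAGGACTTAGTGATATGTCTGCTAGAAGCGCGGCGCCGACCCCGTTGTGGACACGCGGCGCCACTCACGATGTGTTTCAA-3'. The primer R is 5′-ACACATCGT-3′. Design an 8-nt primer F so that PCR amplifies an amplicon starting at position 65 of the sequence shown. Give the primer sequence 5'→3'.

5'-CGCCCCCG-3'

The reverse primer's reverse complement ACGATGTGT matches the template at positions 154–162; the product starts at position 65.
The forward primer is identical to the top strand over positions 65–72: CGCCCCCG.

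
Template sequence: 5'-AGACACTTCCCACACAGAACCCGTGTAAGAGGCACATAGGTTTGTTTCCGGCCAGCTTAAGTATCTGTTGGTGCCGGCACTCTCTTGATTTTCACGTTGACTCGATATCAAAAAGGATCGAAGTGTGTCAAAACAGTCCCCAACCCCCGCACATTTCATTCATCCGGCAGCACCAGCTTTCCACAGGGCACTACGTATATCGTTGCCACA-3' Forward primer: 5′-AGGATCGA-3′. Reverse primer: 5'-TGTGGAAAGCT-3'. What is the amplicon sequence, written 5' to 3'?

Forward primer AGGATCGA is found on the top strand at positions 114–121.
Reverse complement of the reverse primer: AGCTTTCCACA. This occurs on the top strand at positions 175–185.
The product is the template from position 114 through 185 (72 bp).

5'-AGGATCGAAGTGTGTCAAAACAGTCCCCAACCCCCGCACATTTCATTCATCCGGCAGCACCAGCTTTCCACA-3'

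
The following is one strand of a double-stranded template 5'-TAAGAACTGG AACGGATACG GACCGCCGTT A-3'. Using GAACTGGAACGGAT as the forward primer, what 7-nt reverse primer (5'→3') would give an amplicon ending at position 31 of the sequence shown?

The forward primer binds at positions 4–17; the product's 3' end on the top strand is position 31.
The reverse primer anneals to the top strand over positions 25–31, i.e. to GCCGTTA.
Its sequence written 5'→3' is the reverse complement: TAACGGC.

5'-TAACGGC-3'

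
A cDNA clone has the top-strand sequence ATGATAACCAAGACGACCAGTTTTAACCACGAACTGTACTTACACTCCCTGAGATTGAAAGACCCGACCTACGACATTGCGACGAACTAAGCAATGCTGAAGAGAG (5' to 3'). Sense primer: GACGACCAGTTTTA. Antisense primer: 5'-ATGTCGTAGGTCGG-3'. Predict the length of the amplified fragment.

66 bp

Forward primer GACGACCAGTTTTA is found on the top strand at positions 12–25.
Reverse complement of the reverse primer: CCGACCTACGACAT. This occurs on the top strand at positions 64–77.
Amplicon spans positions 12–77: 66 bp.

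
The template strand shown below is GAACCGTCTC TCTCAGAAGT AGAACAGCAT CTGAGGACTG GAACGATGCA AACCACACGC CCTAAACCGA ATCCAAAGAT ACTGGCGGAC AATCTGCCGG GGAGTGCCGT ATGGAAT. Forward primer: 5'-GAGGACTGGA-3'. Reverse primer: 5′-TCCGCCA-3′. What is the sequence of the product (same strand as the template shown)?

5'-GAGGACTGGAACGATGCAAACCACACGCCCTAAACCGAATCCAAAGATACTGGCGGA-3'

The forward primer matches the template at positions 33–42.
Taking the reverse complement of TCCGCCA gives TGGCGGA, found at positions 83–89 on the template; the primer anneals here to the top strand with its 3' end pointing upstream.
The product is the template from position 33 through 89 (57 bp).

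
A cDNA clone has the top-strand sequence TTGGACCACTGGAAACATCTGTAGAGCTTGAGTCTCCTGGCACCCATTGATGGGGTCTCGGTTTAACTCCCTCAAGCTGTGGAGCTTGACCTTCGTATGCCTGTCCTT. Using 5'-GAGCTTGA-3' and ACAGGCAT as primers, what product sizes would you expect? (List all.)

The forward primer GAGCTTGA matches the top strand at positions 24–31, 82–89.
The reverse primer's reverse complement is ATGCCTGT, matching at positions 97–104.
Each forward site pairs with the reverse site to give a product ending at position 104: sizes 81, 23 bp.

81 bp, 23 bp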